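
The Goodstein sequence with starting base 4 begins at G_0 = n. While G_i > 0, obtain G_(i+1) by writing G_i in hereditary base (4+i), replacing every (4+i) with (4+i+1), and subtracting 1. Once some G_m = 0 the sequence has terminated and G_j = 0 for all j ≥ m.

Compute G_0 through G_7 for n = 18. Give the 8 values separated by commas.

18, 26, 36, 48, 53, 58, 63, 68

i=0: 18 = 4^2 + 2 (b=4); 4→5: 5^2 + 2 = 27; 27−1 = 26
i=1: 26 = 5^2 + 1 (b=5); 5→6: 6^2 + 1 = 37; 37−1 = 36
i=2: 36 = 6^2 (b=6); 6→7: 7^2 = 49; 49−1 = 48
i=3: 48 = 6·7 + 6 (b=7); 7→8: 6·8 + 6 = 54; 54−1 = 53
i=4: 53 = 6·8 + 5 (b=8); 8→9: 6·9 + 5 = 59; 59−1 = 58
i=5: 58 = 6·9 + 4 (b=9); 9→10: 6·10 + 4 = 64; 64−1 = 63
i=6: 63 = 6·10 + 3 (b=10); 10→11: 6·11 + 3 = 69; 69−1 = 68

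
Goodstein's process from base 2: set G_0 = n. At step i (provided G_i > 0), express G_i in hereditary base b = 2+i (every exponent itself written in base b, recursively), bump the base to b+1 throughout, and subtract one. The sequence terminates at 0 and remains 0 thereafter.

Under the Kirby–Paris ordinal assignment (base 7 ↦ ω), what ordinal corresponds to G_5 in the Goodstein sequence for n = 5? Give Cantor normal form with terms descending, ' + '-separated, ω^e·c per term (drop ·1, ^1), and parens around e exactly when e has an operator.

ω^3·3 + ω^2·3 + ω·3

G_0 = 5. HB_2(5) = 2^2 + 1. Bump = 28. G_1 = 27.
G_1 = 27. HB_3(27) = 3^3. Bump = 256. G_2 = 255.
G_2 = 255. HB_4(255) = 3·4^3 + 3·4^2 + 3·4 + 3. Bump = 468. G_3 = 467.
G_3 = 467. HB_5(467) = 3·5^3 + 3·5^2 + 3·5 + 2. Bump = 776. G_4 = 775.
G_4 = 775. HB_6(775) = 3·6^3 + 3·6^2 + 3·6 + 1. Bump = 1198. G_5 = 1197.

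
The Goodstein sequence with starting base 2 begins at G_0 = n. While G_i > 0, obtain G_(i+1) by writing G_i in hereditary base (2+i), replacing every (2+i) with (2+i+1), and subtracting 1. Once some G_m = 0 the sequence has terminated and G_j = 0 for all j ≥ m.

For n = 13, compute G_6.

134219479

13 —HB2→ 2^(2 + 1) + 2^2 + 1 —bump→ 3^(3 + 1) + 3^3 + 1 = 109 —(−1)→ 108
108 —HB3→ 3^(3 + 1) + 3^3 —bump→ 4^(4 + 1) + 4^4 = 1280 —(−1)→ 1279
1279 —HB4→ 4^(4 + 1) + 3·4^3 + 3·4^2 + 3·4 + 3 —bump→ 5^(5 + 1) + 3·5^3 + 3·5^2 + 3·5 + 3 = 16093 —(−1)→ 16092
16092 —HB5→ 5^(5 + 1) + 3·5^3 + 3·5^2 + 3·5 + 2 —bump→ 6^(6 + 1) + 3·6^3 + 3·6^2 + 3·6 + 2 = 280712 —(−1)→ 280711
280711 —HB6→ 6^(6 + 1) + 3·6^3 + 3·6^2 + 3·6 + 1 —bump→ 7^(7 + 1) + 3·7^3 + 3·7^2 + 3·7 + 1 = 5765999 —(−1)→ 5765998
5765998 —HB7→ 7^(7 + 1) + 3·7^3 + 3·7^2 + 3·7 —bump→ 8^(8 + 1) + 3·8^3 + 3·8^2 + 3·8 = 134219480 —(−1)→ 134219479
134219479 —HB8→ 8^(8 + 1) + 3·8^3 + 3·8^2 + 2·8 + 7 —bump→ 9^(9 + 1) + 3·9^3 + 3·9^2 + 2·9 + 7 = 3486786856 —(−1)→ 3486786855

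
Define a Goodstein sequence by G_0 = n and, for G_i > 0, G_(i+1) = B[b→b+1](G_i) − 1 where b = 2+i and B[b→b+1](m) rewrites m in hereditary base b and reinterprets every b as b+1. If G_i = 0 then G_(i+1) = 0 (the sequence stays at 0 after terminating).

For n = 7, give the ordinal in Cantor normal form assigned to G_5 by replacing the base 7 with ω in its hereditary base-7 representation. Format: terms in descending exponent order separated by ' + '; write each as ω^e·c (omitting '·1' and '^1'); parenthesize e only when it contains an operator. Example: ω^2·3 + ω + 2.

ω^ω

G_0=7  [base 2] 2^2 + 2 + 1  →[2↦3]→  3^3 + 3 + 1 = 31  −1 ⇒ G_1=30
G_1=30  [base 3] 3^3 + 3  →[3↦4]→  4^4 + 4 = 260  −1 ⇒ G_2=259
G_2=259  [base 4] 4^4 + 3  →[4↦5]→  5^5 + 3 = 3128  −1 ⇒ G_3=3127
G_3=3127  [base 5] 5^5 + 2  →[5↦6]→  6^6 + 2 = 46658  −1 ⇒ G_4=46657
G_4=46657  [base 6] 6^6 + 1  →[6↦7]→  7^7 + 1 = 823544  −1 ⇒ G_5=823543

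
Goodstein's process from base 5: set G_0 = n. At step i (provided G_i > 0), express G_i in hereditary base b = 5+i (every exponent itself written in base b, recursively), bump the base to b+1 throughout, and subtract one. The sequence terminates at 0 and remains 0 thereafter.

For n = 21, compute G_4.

step 0: 21 = 4·5 + 1; sub 6 for 5: 4·6 + 1; = 25; G_1 = 25−1 = 24
step 1: 24 = 4·6; sub 7 for 6: 4·7; = 28; G_2 = 28−1 = 27
step 2: 27 = 3·7 + 6; sub 8 for 7: 3·8 + 6; = 30; G_3 = 30−1 = 29
step 3: 29 = 3·8 + 5; sub 9 for 8: 3·9 + 5; = 32; G_4 = 32−1 = 31
step 4: 31 = 3·9 + 4; sub 10 for 9: 3·10 + 4; = 34; G_5 = 34−1 = 33

31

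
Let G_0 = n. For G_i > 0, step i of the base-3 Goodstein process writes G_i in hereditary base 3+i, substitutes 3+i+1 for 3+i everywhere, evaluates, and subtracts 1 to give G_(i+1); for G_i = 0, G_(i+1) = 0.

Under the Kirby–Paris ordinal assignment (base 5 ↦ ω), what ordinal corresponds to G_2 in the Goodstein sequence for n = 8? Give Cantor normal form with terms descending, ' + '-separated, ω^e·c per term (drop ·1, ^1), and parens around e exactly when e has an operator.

ω·2

[0] 8 ≡ 2·3 + 2 (base 3). Lift 4: 10. −1: 9.
[1] 9 ≡ 2·4 + 1 (base 4). Lift 5: 11. −1: 10.
[2] 10 ≡ 2·5 (base 5). Lift 6: 12. −1: 11.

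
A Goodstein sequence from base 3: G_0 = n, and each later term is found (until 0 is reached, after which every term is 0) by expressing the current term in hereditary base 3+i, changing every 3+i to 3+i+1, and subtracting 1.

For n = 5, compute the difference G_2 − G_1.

0

G_0 = 5. HB_3(5) = 3 + 2. Bump = 6. G_1 = 5.
G_1 = 5. HB_4(5) = 4 + 1. Bump = 6. G_2 = 5.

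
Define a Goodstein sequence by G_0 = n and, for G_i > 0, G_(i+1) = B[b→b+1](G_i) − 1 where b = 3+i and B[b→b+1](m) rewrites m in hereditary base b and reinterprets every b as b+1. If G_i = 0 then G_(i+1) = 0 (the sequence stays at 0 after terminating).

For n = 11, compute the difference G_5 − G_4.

i=0: 11 = 3^2 + 2 (b=3); 3→4: 4^2 + 2 = 18; 18−1 = 17
i=1: 17 = 4^2 + 1 (b=4); 4→5: 5^2 + 1 = 26; 26−1 = 25
i=2: 25 = 5^2 (b=5); 5→6: 6^2 = 36; 36−1 = 35
i=3: 35 = 5·6 + 5 (b=6); 6→7: 5·7 + 5 = 40; 40−1 = 39
i=4: 39 = 5·7 + 4 (b=7); 7→8: 5·8 + 4 = 44; 44−1 = 43

4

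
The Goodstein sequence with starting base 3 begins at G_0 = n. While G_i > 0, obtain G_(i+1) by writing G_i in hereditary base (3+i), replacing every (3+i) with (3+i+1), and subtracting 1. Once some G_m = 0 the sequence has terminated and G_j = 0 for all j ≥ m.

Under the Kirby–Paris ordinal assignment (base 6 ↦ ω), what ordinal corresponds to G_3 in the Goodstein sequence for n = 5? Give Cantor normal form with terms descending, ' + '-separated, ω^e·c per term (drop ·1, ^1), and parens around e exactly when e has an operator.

5 —HB3→ 3 + 2 —bump→ 4 + 2 = 6 —(−1)→ 5
5 —HB4→ 4 + 1 —bump→ 5 + 1 = 6 —(−1)→ 5
5 —HB5→ 5 —bump→ 6 = 6 —(−1)→ 5
5 —HB6→ 5 —bump→ 5 = 5 —(−1)→ 4

5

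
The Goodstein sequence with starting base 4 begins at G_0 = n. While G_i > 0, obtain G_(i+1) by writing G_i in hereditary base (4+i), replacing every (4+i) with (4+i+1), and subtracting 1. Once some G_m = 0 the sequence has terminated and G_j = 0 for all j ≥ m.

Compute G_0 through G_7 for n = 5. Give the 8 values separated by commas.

5, 5, 5, 4, 3, 2, 1, 0

base 4: 5 = 4 + 1; at 5: 5 + 1 = 6; next = 5
base 5: 5 = 5; at 6: 6 = 6; next = 5
base 6: 5 = 5; at 7: 5 = 5; next = 4
base 7: 4 = 4; at 8: 4 = 4; next = 3
base 8: 3 = 3; at 9: 3 = 3; next = 2
base 9: 2 = 2; at 10: 2 = 2; next = 1
base 10: 1 = 1; at 11: 1 = 1; next = 0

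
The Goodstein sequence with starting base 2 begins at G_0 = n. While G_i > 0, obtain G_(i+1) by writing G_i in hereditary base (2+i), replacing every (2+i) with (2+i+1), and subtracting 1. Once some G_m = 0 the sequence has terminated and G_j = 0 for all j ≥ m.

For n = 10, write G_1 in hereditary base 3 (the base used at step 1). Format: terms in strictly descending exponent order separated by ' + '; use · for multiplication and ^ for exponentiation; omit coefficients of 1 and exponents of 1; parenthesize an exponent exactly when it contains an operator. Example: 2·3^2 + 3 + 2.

3^(3 + 1) + 2

G_0=10  [base 2] 2^(2 + 1) + 2  →[2↦3]→  3^(3 + 1) + 3 = 84  −1 ⇒ G_1=83
G_1=83  [base 3] 3^(3 + 1) + 2  →[3↦4]→  4^(4 + 1) + 2 = 1026  −1 ⇒ G_2=1025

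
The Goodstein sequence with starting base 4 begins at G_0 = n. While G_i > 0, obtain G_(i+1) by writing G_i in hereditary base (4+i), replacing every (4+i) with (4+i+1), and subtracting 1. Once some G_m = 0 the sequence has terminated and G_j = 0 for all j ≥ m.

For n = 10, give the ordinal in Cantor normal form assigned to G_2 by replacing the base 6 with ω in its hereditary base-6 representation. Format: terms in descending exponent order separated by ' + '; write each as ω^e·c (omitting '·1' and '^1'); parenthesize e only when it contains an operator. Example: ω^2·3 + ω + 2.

ω·2

step 0: 10 = 2·4 + 2; sub 5 for 4: 2·5 + 2; = 12; G_1 = 12−1 = 11
step 1: 11 = 2·5 + 1; sub 6 for 5: 2·6 + 1; = 13; G_2 = 13−1 = 12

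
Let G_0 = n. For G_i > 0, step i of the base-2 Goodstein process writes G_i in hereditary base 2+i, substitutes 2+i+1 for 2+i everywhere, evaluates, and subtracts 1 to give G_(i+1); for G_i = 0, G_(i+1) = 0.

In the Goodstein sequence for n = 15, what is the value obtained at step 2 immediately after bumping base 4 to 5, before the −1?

i=0: 15 = 2^(2 + 1) + 2^2 + 2 + 1 (b=2); 2→3: 3^(3 + 1) + 3^3 + 3 + 1 = 112; 112−1 = 111
i=1: 111 = 3^(3 + 1) + 3^3 + 3 (b=3); 3→4: 4^(4 + 1) + 4^4 + 4 = 1284; 1284−1 = 1283
i=2: 1283 = 4^(4 + 1) + 4^4 + 3 (b=4); 4→5: 5^(5 + 1) + 5^5 + 3 = 18753; 18753−1 = 18752

18753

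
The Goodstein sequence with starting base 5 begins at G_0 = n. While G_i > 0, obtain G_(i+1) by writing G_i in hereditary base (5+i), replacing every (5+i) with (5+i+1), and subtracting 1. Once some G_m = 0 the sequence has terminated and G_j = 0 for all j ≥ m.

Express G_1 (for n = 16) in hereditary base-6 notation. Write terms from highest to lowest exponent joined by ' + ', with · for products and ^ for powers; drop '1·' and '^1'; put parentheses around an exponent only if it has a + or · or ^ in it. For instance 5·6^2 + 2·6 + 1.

16 —HB5→ 3·5 + 1 —bump→ 3·6 + 1 = 19 —(−1)→ 18
18 —HB6→ 3·6 —bump→ 3·7 = 21 —(−1)→ 20

3·6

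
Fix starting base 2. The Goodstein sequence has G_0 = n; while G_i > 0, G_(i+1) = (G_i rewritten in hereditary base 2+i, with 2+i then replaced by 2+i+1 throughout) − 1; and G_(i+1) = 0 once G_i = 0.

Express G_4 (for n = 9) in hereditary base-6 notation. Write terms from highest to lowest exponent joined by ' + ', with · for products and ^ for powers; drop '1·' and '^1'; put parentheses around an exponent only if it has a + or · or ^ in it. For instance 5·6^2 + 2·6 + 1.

3·6^6 + 3·6^3 + 3·6^2 + 3·6 + 1

[0] 9 ≡ 2^(2 + 1) + 1 (base 2). Lift 3: 82. −1: 81.
[1] 81 ≡ 3^(3 + 1) (base 3). Lift 4: 1024. −1: 1023.
[2] 1023 ≡ 3·4^4 + 3·4^3 + 3·4^2 + 3·4 + 3 (base 4). Lift 5: 9843. −1: 9842.
[3] 9842 ≡ 3·5^5 + 3·5^3 + 3·5^2 + 3·5 + 2 (base 5). Lift 6: 140744. −1: 140743.
[4] 140743 ≡ 3·6^6 + 3·6^3 + 3·6^2 + 3·6 + 1 (base 6). Lift 7: 2471827. −1: 2471826.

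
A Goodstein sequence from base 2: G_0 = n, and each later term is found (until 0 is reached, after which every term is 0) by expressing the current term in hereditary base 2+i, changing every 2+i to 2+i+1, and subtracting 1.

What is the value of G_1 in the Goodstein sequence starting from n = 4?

G_0=4  [base 2] 2^2  →[2↦3]→  3^3 = 27  −1 ⇒ G_1=26
G_1=26  [base 3] 2·3^2 + 2·3 + 2  →[3↦4]→  2·4^2 + 2·4 + 2 = 42  −1 ⇒ G_2=41

26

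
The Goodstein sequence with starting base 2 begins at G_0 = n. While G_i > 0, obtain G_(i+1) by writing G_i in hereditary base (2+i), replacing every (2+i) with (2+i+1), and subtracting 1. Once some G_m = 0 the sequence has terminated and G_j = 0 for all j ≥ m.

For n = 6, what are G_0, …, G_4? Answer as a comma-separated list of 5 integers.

6 —HB2→ 2^2 + 2 —bump→ 3^3 + 3 = 30 —(−1)→ 29
29 —HB3→ 3^3 + 2 —bump→ 4^4 + 2 = 258 —(−1)→ 257
257 —HB4→ 4^4 + 1 —bump→ 5^5 + 1 = 3126 —(−1)→ 3125
3125 —HB5→ 5^5 —bump→ 6^6 = 46656 —(−1)→ 46655

6, 29, 257, 3125, 46655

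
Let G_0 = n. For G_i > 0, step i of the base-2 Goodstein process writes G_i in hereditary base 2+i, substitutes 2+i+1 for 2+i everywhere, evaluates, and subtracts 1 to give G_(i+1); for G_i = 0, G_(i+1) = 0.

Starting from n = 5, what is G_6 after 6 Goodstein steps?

1751

5 —HB2→ 2^2 + 1 —bump→ 3^3 + 1 = 28 —(−1)→ 27
27 —HB3→ 3^3 —bump→ 4^4 = 256 —(−1)→ 255
255 —HB4→ 3·4^3 + 3·4^2 + 3·4 + 3 —bump→ 3·5^3 + 3·5^2 + 3·5 + 3 = 468 —(−1)→ 467
467 —HB5→ 3·5^3 + 3·5^2 + 3·5 + 2 —bump→ 3·6^3 + 3·6^2 + 3·6 + 2 = 776 —(−1)→ 775
775 —HB6→ 3·6^3 + 3·6^2 + 3·6 + 1 —bump→ 3·7^3 + 3·7^2 + 3·7 + 1 = 1198 —(−1)→ 1197
1197 —HB7→ 3·7^3 + 3·7^2 + 3·7 —bump→ 3·8^3 + 3·8^2 + 3·8 = 1752 —(−1)→ 1751
1751 —HB8→ 3·8^3 + 3·8^2 + 2·8 + 7 —bump→ 3·9^3 + 3·9^2 + 2·9 + 7 = 2455 —(−1)→ 2454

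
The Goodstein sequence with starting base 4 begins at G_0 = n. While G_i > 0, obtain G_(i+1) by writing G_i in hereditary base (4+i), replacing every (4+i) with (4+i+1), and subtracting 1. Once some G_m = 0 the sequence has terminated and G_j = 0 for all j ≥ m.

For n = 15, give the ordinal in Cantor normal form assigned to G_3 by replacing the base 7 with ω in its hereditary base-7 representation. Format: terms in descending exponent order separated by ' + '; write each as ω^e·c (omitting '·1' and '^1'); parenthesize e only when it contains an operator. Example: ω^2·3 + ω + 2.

(0) 15|_4 = 3·4 + 3 ↦ 3·5 + 3|_5 = 18 ⇒ 17
(1) 17|_5 = 3·5 + 2 ↦ 3·6 + 2|_6 = 20 ⇒ 19
(2) 19|_6 = 3·6 + 1 ↦ 3·7 + 1|_7 = 22 ⇒ 21
(3) 21|_7 = 3·7 ↦ 3·8|_8 = 24 ⇒ 23

ω·3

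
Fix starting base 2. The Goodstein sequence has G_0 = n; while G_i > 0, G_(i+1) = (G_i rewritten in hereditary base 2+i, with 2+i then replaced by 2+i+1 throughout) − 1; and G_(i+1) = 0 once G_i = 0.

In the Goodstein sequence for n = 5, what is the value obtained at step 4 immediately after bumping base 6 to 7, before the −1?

1198

i=0: 5 = 2^2 + 1 (b=2); 2→3: 3^3 + 1 = 28; 28−1 = 27
i=1: 27 = 3^3 (b=3); 3→4: 4^4 = 256; 256−1 = 255
i=2: 255 = 3·4^3 + 3·4^2 + 3·4 + 3 (b=4); 4→5: 3·5^3 + 3·5^2 + 3·5 + 3 = 468; 468−1 = 467
i=3: 467 = 3·5^3 + 3·5^2 + 3·5 + 2 (b=5); 5→6: 3·6^3 + 3·6^2 + 3·6 + 2 = 776; 776−1 = 775
i=4: 775 = 3·6^3 + 3·6^2 + 3·6 + 1 (b=6); 6→7: 3·7^3 + 3·7^2 + 3·7 + 1 = 1198; 1198−1 = 1197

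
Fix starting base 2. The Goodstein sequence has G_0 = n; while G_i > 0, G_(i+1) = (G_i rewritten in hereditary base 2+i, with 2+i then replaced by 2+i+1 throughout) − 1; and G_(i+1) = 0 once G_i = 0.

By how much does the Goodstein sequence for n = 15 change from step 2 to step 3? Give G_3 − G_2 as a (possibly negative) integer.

17469

step 0: 15 = 2^(2 + 1) + 2^2 + 2 + 1; sub 3 for 2: 3^(3 + 1) + 3^3 + 3 + 1; = 112; G_1 = 112−1 = 111
step 1: 111 = 3^(3 + 1) + 3^3 + 3; sub 4 for 3: 4^(4 + 1) + 4^4 + 4; = 1284; G_2 = 1284−1 = 1283
step 2: 1283 = 4^(4 + 1) + 4^4 + 3; sub 5 for 4: 5^(5 + 1) + 5^5 + 3; = 18753; G_3 = 18753−1 = 18752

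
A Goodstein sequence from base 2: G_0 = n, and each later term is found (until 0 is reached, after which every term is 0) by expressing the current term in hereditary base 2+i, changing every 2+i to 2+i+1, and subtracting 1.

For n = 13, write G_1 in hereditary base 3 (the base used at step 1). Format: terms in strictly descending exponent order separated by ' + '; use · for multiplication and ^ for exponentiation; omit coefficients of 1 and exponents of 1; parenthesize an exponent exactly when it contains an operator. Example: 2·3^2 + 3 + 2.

G_0 = 13. HB_2(13) = 2^(2 + 1) + 2^2 + 1. Bump = 109. G_1 = 108.
G_1 = 108. HB_3(108) = 3^(3 + 1) + 3^3. Bump = 1280. G_2 = 1279.

3^(3 + 1) + 3^3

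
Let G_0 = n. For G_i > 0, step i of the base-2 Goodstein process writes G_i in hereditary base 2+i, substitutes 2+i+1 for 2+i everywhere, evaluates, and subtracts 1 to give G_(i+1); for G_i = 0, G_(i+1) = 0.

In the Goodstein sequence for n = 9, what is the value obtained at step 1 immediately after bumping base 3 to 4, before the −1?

(0) 9|_2 = 2^(2 + 1) + 1 ↦ 3^(3 + 1) + 1|_3 = 82 ⇒ 81
(1) 81|_3 = 3^(3 + 1) ↦ 4^(4 + 1)|_4 = 1024 ⇒ 1023

1024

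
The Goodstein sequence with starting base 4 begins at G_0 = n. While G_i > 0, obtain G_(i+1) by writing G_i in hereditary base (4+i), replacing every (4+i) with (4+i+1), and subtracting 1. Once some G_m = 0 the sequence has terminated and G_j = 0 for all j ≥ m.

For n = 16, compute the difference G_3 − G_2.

3

(0) 16|_4 = 4^2 ↦ 5^2|_5 = 25 ⇒ 24
(1) 24|_5 = 4·5 + 4 ↦ 4·6 + 4|_6 = 28 ⇒ 27
(2) 27|_6 = 4·6 + 3 ↦ 4·7 + 3|_7 = 31 ⇒ 30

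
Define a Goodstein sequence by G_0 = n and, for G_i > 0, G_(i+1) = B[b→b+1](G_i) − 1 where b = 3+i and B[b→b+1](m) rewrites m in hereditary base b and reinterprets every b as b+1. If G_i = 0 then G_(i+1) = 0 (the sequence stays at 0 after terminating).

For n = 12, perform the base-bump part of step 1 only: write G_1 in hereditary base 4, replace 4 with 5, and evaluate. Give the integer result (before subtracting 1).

28

[0] 12 ≡ 3^2 + 3 (base 3). Lift 4: 20. −1: 19.
[1] 19 ≡ 4^2 + 3 (base 4). Lift 5: 28. −1: 27.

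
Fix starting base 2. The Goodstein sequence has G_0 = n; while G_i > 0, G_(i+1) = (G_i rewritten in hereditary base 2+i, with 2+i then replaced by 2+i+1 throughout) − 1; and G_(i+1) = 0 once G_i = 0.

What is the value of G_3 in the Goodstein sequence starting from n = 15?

[0] 15 ≡ 2^(2 + 1) + 2^2 + 2 + 1 (base 2). Lift 3: 112. −1: 111.
[1] 111 ≡ 3^(3 + 1) + 3^3 + 3 (base 3). Lift 4: 1284. −1: 1283.
[2] 1283 ≡ 4^(4 + 1) + 4^4 + 3 (base 4). Lift 5: 18753. −1: 18752.
[3] 18752 ≡ 5^(5 + 1) + 5^5 + 2 (base 5). Lift 6: 326594. −1: 326593.

18752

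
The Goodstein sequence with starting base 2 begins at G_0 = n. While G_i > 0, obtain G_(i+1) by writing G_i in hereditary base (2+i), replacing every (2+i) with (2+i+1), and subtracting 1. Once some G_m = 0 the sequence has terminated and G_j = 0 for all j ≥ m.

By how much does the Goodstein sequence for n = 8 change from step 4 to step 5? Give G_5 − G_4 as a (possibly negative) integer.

(0) 8|_2 = 2^(2 + 1) ↦ 3^(3 + 1)|_3 = 81 ⇒ 80
(1) 80|_3 = 2·3^3 + 2·3^2 + 2·3 + 2 ↦ 2·4^4 + 2·4^2 + 2·4 + 2|_4 = 554 ⇒ 553
(2) 553|_4 = 2·4^4 + 2·4^2 + 2·4 + 1 ↦ 2·5^5 + 2·5^2 + 2·5 + 1|_5 = 6311 ⇒ 6310
(3) 6310|_5 = 2·5^5 + 2·5^2 + 2·5 ↦ 2·6^6 + 2·6^2 + 2·6|_6 = 93396 ⇒ 93395
(4) 93395|_6 = 2·6^6 + 2·6^2 + 6 + 5 ↦ 2·7^7 + 2·7^2 + 7 + 5|_7 = 1647196 ⇒ 1647195

1553800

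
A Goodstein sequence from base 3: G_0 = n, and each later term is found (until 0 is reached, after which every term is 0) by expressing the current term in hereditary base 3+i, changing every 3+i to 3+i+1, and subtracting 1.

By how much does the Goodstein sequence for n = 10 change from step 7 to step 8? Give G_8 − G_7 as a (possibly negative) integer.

[0] 10 ≡ 3^2 + 1 (base 3). Lift 4: 17. −1: 16.
[1] 16 ≡ 4^2 (base 4). Lift 5: 25. −1: 24.
[2] 24 ≡ 4·5 + 4 (base 5). Lift 6: 28. −1: 27.
[3] 27 ≡ 4·6 + 3 (base 6). Lift 7: 31. −1: 30.
[4] 30 ≡ 4·7 + 2 (base 7). Lift 8: 34. −1: 33.
[5] 33 ≡ 4·8 + 1 (base 8). Lift 9: 37. −1: 36.
[6] 36 ≡ 4·9 (base 9). Lift 10: 40. −1: 39.
[7] 39 ≡ 3·10 + 9 (base 10). Lift 11: 42. −1: 41.

2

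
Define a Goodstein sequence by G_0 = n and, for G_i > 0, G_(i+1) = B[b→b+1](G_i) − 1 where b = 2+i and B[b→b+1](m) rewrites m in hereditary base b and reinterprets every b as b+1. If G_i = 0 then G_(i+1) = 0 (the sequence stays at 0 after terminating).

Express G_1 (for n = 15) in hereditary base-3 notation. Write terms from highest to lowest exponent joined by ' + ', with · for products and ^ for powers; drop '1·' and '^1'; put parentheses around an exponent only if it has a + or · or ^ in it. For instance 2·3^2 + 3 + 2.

i=0: 15 = 2^(2 + 1) + 2^2 + 2 + 1 (b=2); 2→3: 3^(3 + 1) + 3^3 + 3 + 1 = 112; 112−1 = 111
i=1: 111 = 3^(3 + 1) + 3^3 + 3 (b=3); 3→4: 4^(4 + 1) + 4^4 + 4 = 1284; 1284−1 = 1283

3^(3 + 1) + 3^3 + 3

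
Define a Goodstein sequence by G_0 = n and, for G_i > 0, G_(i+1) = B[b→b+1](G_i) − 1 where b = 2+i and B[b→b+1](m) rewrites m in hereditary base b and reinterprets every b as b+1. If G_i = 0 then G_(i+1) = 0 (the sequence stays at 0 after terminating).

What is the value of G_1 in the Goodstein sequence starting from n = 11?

[0] 11 ≡ 2^(2 + 1) + 2 + 1 (base 2). Lift 3: 85. −1: 84.
[1] 84 ≡ 3^(3 + 1) + 3 (base 3). Lift 4: 1028. −1: 1027.

84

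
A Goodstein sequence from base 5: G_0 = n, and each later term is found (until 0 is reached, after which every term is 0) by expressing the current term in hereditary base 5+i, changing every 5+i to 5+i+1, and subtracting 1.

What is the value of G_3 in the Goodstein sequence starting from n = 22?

31

[0] 22 ≡ 4·5 + 2 (base 5). Lift 6: 26. −1: 25.
[1] 25 ≡ 4·6 + 1 (base 6). Lift 7: 29. −1: 28.
[2] 28 ≡ 4·7 (base 7). Lift 8: 32. −1: 31.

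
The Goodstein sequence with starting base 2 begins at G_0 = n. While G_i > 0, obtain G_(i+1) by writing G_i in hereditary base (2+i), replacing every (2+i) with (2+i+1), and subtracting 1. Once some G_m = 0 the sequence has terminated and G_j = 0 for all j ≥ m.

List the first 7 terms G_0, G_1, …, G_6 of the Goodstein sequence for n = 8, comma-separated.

8, 80, 553, 6310, 93395, 1647195, 33554571

8 —HB2→ 2^(2 + 1) —bump→ 3^(3 + 1) = 81 —(−1)→ 80
80 —HB3→ 2·3^3 + 2·3^2 + 2·3 + 2 —bump→ 2·4^4 + 2·4^2 + 2·4 + 2 = 554 —(−1)→ 553
553 —HB4→ 2·4^4 + 2·4^2 + 2·4 + 1 —bump→ 2·5^5 + 2·5^2 + 2·5 + 1 = 6311 —(−1)→ 6310
6310 —HB5→ 2·5^5 + 2·5^2 + 2·5 —bump→ 2·6^6 + 2·6^2 + 2·6 = 93396 —(−1)→ 93395
93395 —HB6→ 2·6^6 + 2·6^2 + 6 + 5 —bump→ 2·7^7 + 2·7^2 + 7 + 5 = 1647196 —(−1)→ 1647195
1647195 —HB7→ 2·7^7 + 2·7^2 + 7 + 4 —bump→ 2·8^8 + 2·8^2 + 8 + 4 = 33554572 —(−1)→ 33554571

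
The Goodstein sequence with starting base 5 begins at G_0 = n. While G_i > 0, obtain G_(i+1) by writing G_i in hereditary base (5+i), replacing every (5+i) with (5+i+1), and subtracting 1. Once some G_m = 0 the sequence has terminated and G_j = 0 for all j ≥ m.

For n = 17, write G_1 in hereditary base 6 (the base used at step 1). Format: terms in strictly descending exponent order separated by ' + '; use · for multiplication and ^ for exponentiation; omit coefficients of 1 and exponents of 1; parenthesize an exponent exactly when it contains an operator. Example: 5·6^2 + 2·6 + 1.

3·6 + 1

i=0: 17 = 3·5 + 2 (b=5); 5→6: 3·6 + 2 = 20; 20−1 = 19
i=1: 19 = 3·6 + 1 (b=6); 6→7: 3·7 + 1 = 22; 22−1 = 21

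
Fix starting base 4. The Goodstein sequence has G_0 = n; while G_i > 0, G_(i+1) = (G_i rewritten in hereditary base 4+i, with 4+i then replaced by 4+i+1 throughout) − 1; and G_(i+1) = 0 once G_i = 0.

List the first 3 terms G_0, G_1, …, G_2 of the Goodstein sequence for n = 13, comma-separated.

step 0: 13 = 3·4 + 1; sub 5 for 4: 3·5 + 1; = 16; G_1 = 16−1 = 15
step 1: 15 = 3·5; sub 6 for 5: 3·6; = 18; G_2 = 18−1 = 17

13, 15, 17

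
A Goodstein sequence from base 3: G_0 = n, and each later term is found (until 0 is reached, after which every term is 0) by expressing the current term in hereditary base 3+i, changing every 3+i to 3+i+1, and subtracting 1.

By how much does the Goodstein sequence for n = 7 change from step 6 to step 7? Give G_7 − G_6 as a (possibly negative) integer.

i=0: 7 = 2·3 + 1 (b=3); 3→4: 2·4 + 1 = 9; 9−1 = 8
i=1: 8 = 2·4 (b=4); 4→5: 2·5 = 10; 10−1 = 9
i=2: 9 = 5 + 4 (b=5); 5→6: 6 + 4 = 10; 10−1 = 9
i=3: 9 = 6 + 3 (b=6); 6→7: 7 + 3 = 10; 10−1 = 9
i=4: 9 = 7 + 2 (b=7); 7→8: 8 + 2 = 10; 10−1 = 9
i=5: 9 = 8 + 1 (b=8); 8→9: 9 + 1 = 10; 10−1 = 9
i=6: 9 = 9 (b=9); 9→10: 10 = 10; 10−1 = 9

0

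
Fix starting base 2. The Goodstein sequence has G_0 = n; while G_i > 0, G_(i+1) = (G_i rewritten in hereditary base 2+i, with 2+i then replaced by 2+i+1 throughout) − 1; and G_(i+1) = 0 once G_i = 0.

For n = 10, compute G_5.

10 —HB2→ 2^(2 + 1) + 2 —bump→ 3^(3 + 1) + 3 = 84 —(−1)→ 83
83 —HB3→ 3^(3 + 1) + 2 —bump→ 4^(4 + 1) + 2 = 1026 —(−1)→ 1025
1025 —HB4→ 4^(4 + 1) + 1 —bump→ 5^(5 + 1) + 1 = 15626 —(−1)→ 15625
15625 —HB5→ 5^(5 + 1) —bump→ 6^(6 + 1) = 279936 —(−1)→ 279935
279935 —HB6→ 5·6^6 + 5·6^5 + 5·6^4 + 5·6^3 + 5·6^2 + 5·6 + 5 —bump→ 5·7^7 + 5·7^5 + 5·7^4 + 5·7^3 + 5·7^2 + 5·7 + 5 = 4215755 —(−1)→ 4215754
4215754 —HB7→ 5·7^7 + 5·7^5 + 5·7^4 + 5·7^3 + 5·7^2 + 5·7 + 4 —bump→ 5·8^8 + 5·8^5 + 5·8^4 + 5·8^3 + 5·8^2 + 5·8 + 4 = 84073324 —(−1)→ 84073323

4215754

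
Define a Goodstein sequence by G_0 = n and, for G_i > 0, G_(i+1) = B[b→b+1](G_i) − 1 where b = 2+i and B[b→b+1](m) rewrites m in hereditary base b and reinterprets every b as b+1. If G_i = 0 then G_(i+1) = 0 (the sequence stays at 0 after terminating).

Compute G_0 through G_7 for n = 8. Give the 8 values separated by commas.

i=0: 8 = 2^(2 + 1) (b=2); 2→3: 3^(3 + 1) = 81; 81−1 = 80
i=1: 80 = 2·3^3 + 2·3^2 + 2·3 + 2 (b=3); 3→4: 2·4^4 + 2·4^2 + 2·4 + 2 = 554; 554−1 = 553
i=2: 553 = 2·4^4 + 2·4^2 + 2·4 + 1 (b=4); 4→5: 2·5^5 + 2·5^2 + 2·5 + 1 = 6311; 6311−1 = 6310
i=3: 6310 = 2·5^5 + 2·5^2 + 2·5 (b=5); 5→6: 2·6^6 + 2·6^2 + 2·6 = 93396; 93396−1 = 93395
i=4: 93395 = 2·6^6 + 2·6^2 + 6 + 5 (b=6); 6→7: 2·7^7 + 2·7^2 + 7 + 5 = 1647196; 1647196−1 = 1647195
i=5: 1647195 = 2·7^7 + 2·7^2 + 7 + 4 (b=7); 7→8: 2·8^8 + 2·8^2 + 8 + 4 = 33554572; 33554572−1 = 33554571
i=6: 33554571 = 2·8^8 + 2·8^2 + 8 + 3 (b=8); 8→9: 2·9^9 + 2·9^2 + 9 + 3 = 774841152; 774841152−1 = 774841151

8, 80, 553, 6310, 93395, 1647195, 33554571, 774841151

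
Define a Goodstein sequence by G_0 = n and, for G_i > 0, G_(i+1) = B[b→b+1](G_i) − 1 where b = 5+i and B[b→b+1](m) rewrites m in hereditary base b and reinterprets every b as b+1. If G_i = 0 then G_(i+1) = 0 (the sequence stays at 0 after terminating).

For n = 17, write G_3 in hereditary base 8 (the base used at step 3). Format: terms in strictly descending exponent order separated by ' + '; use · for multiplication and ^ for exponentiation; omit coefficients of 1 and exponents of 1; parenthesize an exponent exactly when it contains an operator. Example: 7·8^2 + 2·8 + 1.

2·8 + 7

(0) 17|_5 = 3·5 + 2 ↦ 3·6 + 2|_6 = 20 ⇒ 19
(1) 19|_6 = 3·6 + 1 ↦ 3·7 + 1|_7 = 22 ⇒ 21
(2) 21|_7 = 3·7 ↦ 3·8|_8 = 24 ⇒ 23
(3) 23|_8 = 2·8 + 7 ↦ 2·9 + 7|_9 = 25 ⇒ 24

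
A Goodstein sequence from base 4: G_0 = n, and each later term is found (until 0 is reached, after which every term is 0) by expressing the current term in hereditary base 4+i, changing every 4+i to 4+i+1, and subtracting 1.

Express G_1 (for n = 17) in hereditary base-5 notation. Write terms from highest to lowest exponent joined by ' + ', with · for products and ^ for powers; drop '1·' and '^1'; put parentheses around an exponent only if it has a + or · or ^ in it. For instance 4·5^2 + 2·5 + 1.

5^2

G_0=17  [base 4] 4^2 + 1  →[4↦5]→  5^2 + 1 = 26  −1 ⇒ G_1=25
G_1=25  [base 5] 5^2  →[5↦6]→  6^2 = 36  −1 ⇒ G_2=35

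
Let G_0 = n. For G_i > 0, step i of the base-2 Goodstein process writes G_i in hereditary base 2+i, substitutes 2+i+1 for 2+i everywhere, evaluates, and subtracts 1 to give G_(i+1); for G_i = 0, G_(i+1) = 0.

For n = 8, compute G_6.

[0] 8 ≡ 2^(2 + 1) (base 2). Lift 3: 81. −1: 80.
[1] 80 ≡ 2·3^3 + 2·3^2 + 2·3 + 2 (base 3). Lift 4: 554. −1: 553.
[2] 553 ≡ 2·4^4 + 2·4^2 + 2·4 + 1 (base 4). Lift 5: 6311. −1: 6310.
[3] 6310 ≡ 2·5^5 + 2·5^2 + 2·5 (base 5). Lift 6: 93396. −1: 93395.
[4] 93395 ≡ 2·6^6 + 2·6^2 + 6 + 5 (base 6). Lift 7: 1647196. −1: 1647195.
[5] 1647195 ≡ 2·7^7 + 2·7^2 + 7 + 4 (base 7). Lift 8: 33554572. −1: 33554571.
[6] 33554571 ≡ 2·8^8 + 2·8^2 + 8 + 3 (base 8). Lift 9: 774841152. −1: 774841151.

33554571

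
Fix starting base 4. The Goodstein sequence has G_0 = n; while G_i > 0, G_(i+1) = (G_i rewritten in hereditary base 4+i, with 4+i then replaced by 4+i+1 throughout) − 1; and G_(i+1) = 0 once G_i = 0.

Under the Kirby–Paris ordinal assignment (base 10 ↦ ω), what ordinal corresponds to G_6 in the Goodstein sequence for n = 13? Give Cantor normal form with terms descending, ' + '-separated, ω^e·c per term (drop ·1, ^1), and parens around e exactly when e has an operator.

ω·2 + 1

13 —HB4→ 3·4 + 1 —bump→ 3·5 + 1 = 16 —(−1)→ 15
15 —HB5→ 3·5 —bump→ 3·6 = 18 —(−1)→ 17
17 —HB6→ 2·6 + 5 —bump→ 2·7 + 5 = 19 —(−1)→ 18
18 —HB7→ 2·7 + 4 —bump→ 2·8 + 4 = 20 —(−1)→ 19
19 —HB8→ 2·8 + 3 —bump→ 2·9 + 3 = 21 —(−1)→ 20
20 —HB9→ 2·9 + 2 —bump→ 2·10 + 2 = 22 —(−1)→ 21
21 —HB10→ 2·10 + 1 —bump→ 2·11 + 1 = 23 —(−1)→ 22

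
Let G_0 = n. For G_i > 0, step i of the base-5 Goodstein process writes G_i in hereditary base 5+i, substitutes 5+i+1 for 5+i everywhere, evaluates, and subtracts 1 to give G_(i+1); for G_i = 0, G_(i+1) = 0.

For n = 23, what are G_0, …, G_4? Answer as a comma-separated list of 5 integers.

i=0: 23 = 4·5 + 3 (b=5); 5→6: 4·6 + 3 = 27; 27−1 = 26
i=1: 26 = 4·6 + 2 (b=6); 6→7: 4·7 + 2 = 30; 30−1 = 29
i=2: 29 = 4·7 + 1 (b=7); 7→8: 4·8 + 1 = 33; 33−1 = 32
i=3: 32 = 4·8 (b=8); 8→9: 4·9 = 36; 36−1 = 35

23, 26, 29, 32, 35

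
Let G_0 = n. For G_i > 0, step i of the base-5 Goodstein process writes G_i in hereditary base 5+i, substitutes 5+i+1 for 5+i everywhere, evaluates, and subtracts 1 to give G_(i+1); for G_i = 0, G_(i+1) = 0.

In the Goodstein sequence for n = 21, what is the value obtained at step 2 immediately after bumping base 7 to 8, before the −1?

21 —HB5→ 4·5 + 1 —bump→ 4·6 + 1 = 25 —(−1)→ 24
24 —HB6→ 4·6 —bump→ 4·7 = 28 —(−1)→ 27
27 —HB7→ 3·7 + 6 —bump→ 3·8 + 6 = 30 —(−1)→ 29

30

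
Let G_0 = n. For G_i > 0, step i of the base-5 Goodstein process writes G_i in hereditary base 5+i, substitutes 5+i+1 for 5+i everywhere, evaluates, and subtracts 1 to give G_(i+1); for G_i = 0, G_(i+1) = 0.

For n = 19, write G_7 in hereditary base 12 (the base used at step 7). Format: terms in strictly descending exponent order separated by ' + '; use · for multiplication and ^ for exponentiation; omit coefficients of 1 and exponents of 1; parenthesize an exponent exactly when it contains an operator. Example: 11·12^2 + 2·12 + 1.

2·12 + 7

[0] 19 ≡ 3·5 + 4 (base 5). Lift 6: 22. −1: 21.
[1] 21 ≡ 3·6 + 3 (base 6). Lift 7: 24. −1: 23.
[2] 23 ≡ 3·7 + 2 (base 7). Lift 8: 26. −1: 25.
[3] 25 ≡ 3·8 + 1 (base 8). Lift 9: 28. −1: 27.
[4] 27 ≡ 3·9 (base 9). Lift 10: 30. −1: 29.
[5] 29 ≡ 2·10 + 9 (base 10). Lift 11: 31. −1: 30.
[6] 30 ≡ 2·11 + 8 (base 11). Lift 12: 32. −1: 31.
[7] 31 ≡ 2·12 + 7 (base 12). Lift 13: 33. −1: 32.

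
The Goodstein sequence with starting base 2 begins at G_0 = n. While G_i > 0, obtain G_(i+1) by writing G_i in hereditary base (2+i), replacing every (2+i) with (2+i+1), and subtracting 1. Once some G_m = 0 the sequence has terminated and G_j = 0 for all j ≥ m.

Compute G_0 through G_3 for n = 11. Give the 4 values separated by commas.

11, 84, 1027, 15627

(0) 11|_2 = 2^(2 + 1) + 2 + 1 ↦ 3^(3 + 1) + 3 + 1|_3 = 85 ⇒ 84
(1) 84|_3 = 3^(3 + 1) + 3 ↦ 4^(4 + 1) + 4|_4 = 1028 ⇒ 1027
(2) 1027|_4 = 4^(4 + 1) + 3 ↦ 5^(5 + 1) + 3|_5 = 15628 ⇒ 15627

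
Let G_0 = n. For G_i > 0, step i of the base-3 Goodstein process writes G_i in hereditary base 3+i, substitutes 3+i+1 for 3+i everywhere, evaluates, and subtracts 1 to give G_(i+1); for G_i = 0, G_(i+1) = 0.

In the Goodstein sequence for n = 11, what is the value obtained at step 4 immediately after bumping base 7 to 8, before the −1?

44

11 —HB3→ 3^2 + 2 —bump→ 4^2 + 2 = 18 —(−1)→ 17
17 —HB4→ 4^2 + 1 —bump→ 5^2 + 1 = 26 —(−1)→ 25
25 —HB5→ 5^2 —bump→ 6^2 = 36 —(−1)→ 35
35 —HB6→ 5·6 + 5 —bump→ 5·7 + 5 = 40 —(−1)→ 39
39 —HB7→ 5·7 + 4 —bump→ 5·8 + 4 = 44 —(−1)→ 43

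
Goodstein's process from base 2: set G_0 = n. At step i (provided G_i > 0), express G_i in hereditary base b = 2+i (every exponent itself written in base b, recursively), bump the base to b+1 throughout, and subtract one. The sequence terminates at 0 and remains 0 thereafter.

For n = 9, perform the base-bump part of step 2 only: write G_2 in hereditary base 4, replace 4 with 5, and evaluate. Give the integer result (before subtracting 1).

9843

G_0 = 9. HB_2(9) = 2^(2 + 1) + 1. Bump = 82. G_1 = 81.
G_1 = 81. HB_3(81) = 3^(3 + 1). Bump = 1024. G_2 = 1023.
G_2 = 1023. HB_4(1023) = 3·4^4 + 3·4^3 + 3·4^2 + 3·4 + 3. Bump = 9843. G_3 = 9842.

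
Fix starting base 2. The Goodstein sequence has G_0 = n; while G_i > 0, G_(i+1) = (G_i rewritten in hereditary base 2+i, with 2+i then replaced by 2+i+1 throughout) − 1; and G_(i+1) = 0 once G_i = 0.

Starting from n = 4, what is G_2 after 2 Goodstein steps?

41

base 2: 4 = 2^2; at 3: 3^3 = 27; next = 26
base 3: 26 = 2·3^2 + 2·3 + 2; at 4: 2·4^2 + 2·4 + 2 = 42; next = 41
base 4: 41 = 2·4^2 + 2·4 + 1; at 5: 2·5^2 + 2·5 + 1 = 61; next = 60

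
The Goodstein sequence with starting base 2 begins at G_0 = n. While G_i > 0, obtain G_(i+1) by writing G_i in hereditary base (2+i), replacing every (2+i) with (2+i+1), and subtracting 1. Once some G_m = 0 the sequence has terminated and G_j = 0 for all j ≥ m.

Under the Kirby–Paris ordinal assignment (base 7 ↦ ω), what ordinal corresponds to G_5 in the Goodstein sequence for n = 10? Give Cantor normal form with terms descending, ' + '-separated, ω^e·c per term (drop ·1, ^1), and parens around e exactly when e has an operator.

step 0: 10 = 2^(2 + 1) + 2; sub 3 for 2: 3^(3 + 1) + 3; = 84; G_1 = 84−1 = 83
step 1: 83 = 3^(3 + 1) + 2; sub 4 for 3: 4^(4 + 1) + 2; = 1026; G_2 = 1026−1 = 1025
step 2: 1025 = 4^(4 + 1) + 1; sub 5 for 4: 5^(5 + 1) + 1; = 15626; G_3 = 15626−1 = 15625
step 3: 15625 = 5^(5 + 1); sub 6 for 5: 6^(6 + 1); = 279936; G_4 = 279936−1 = 279935
step 4: 279935 = 5·6^6 + 5·6^5 + 5·6^4 + 5·6^3 + 5·6^2 + 5·6 + 5; sub 7 for 6: 5·7^7 + 5·7^5 + 5·7^4 + 5·7^3 + 5·7^2 + 5·7 + 5; = 4215755; G_5 = 4215755−1 = 4215754

ω^ω·5 + ω^5·5 + ω^4·5 + ω^3·5 + ω^2·5 + ω·5 + 4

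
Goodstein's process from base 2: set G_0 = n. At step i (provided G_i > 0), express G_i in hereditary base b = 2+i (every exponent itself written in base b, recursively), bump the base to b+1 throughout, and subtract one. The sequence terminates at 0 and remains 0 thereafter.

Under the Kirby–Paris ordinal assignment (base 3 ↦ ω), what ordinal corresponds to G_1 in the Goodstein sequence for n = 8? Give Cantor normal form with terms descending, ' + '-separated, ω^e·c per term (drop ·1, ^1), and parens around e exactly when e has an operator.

G_0=8  [base 2] 2^(2 + 1)  →[2↦3]→  3^(3 + 1) = 81  −1 ⇒ G_1=80
G_1=80  [base 3] 2·3^3 + 2·3^2 + 2·3 + 2  →[3↦4]→  2·4^4 + 2·4^2 + 2·4 + 2 = 554  −1 ⇒ G_2=553

ω^ω·2 + ω^2·2 + ω·2 + 2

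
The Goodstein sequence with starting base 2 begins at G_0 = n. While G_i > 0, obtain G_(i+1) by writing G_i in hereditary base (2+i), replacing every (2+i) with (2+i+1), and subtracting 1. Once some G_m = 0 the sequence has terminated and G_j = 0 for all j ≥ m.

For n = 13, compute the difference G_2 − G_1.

13 —HB2→ 2^(2 + 1) + 2^2 + 1 —bump→ 3^(3 + 1) + 3^3 + 1 = 109 —(−1)→ 108
108 —HB3→ 3^(3 + 1) + 3^3 —bump→ 4^(4 + 1) + 4^4 = 1280 —(−1)→ 1279

1171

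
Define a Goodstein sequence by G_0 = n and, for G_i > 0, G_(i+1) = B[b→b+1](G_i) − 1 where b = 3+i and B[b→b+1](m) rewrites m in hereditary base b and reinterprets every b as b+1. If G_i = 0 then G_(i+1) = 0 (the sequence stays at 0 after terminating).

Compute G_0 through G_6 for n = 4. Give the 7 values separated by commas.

i=0: 4 = 3 + 1 (b=3); 3→4: 4 + 1 = 5; 5−1 = 4
i=1: 4 = 4 (b=4); 4→5: 5 = 5; 5−1 = 4
i=2: 4 = 4 (b=5); 5→6: 4 = 4; 4−1 = 3
i=3: 3 = 3 (b=6); 6→7: 3 = 3; 3−1 = 2
i=4: 2 = 2 (b=7); 7→8: 2 = 2; 2−1 = 1
i=5: 1 = 1 (b=8); 8→9: 1 = 1; 1−1 = 0

4, 4, 4, 3, 2, 1, 0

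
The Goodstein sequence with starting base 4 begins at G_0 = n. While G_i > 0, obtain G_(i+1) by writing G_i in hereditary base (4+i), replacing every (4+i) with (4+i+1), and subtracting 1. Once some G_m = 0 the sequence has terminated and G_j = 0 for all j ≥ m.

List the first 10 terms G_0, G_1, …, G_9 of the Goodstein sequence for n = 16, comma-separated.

i=0: 16 = 4^2 (b=4); 4→5: 5^2 = 25; 25−1 = 24
i=1: 24 = 4·5 + 4 (b=5); 5→6: 4·6 + 4 = 28; 28−1 = 27
i=2: 27 = 4·6 + 3 (b=6); 6→7: 4·7 + 3 = 31; 31−1 = 30
i=3: 30 = 4·7 + 2 (b=7); 7→8: 4·8 + 2 = 34; 34−1 = 33
i=4: 33 = 4·8 + 1 (b=8); 8→9: 4·9 + 1 = 37; 37−1 = 36
i=5: 36 = 4·9 (b=9); 9→10: 4·10 = 40; 40−1 = 39
i=6: 39 = 3·10 + 9 (b=10); 10→11: 3·11 + 9 = 42; 42−1 = 41
i=7: 41 = 3·11 + 8 (b=11); 11→12: 3·12 + 8 = 44; 44−1 = 43
i=8: 43 = 3·12 + 7 (b=12); 12→13: 3·13 + 7 = 46; 46−1 = 45

16, 24, 27, 30, 33, 36, 39, 41, 43, 45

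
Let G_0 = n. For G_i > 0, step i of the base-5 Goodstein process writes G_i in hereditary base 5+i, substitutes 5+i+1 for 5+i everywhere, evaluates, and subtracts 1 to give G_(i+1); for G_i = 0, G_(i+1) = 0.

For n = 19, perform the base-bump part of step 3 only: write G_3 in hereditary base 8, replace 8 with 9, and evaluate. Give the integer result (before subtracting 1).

28

G_0 = 19. HB_5(19) = 3·5 + 4. Bump = 22. G_1 = 21.
G_1 = 21. HB_6(21) = 3·6 + 3. Bump = 24. G_2 = 23.
G_2 = 23. HB_7(23) = 3·7 + 2. Bump = 26. G_3 = 25.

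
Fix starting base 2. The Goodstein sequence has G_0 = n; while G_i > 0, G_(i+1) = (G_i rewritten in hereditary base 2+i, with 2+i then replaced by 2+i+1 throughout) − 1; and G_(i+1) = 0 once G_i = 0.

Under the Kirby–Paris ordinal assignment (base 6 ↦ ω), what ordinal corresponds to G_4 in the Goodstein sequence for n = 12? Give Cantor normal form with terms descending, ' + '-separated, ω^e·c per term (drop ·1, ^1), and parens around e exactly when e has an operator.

12 —HB2→ 2^(2 + 1) + 2^2 —bump→ 3^(3 + 1) + 3^3 = 108 —(−1)→ 107
107 —HB3→ 3^(3 + 1) + 2·3^2 + 2·3 + 2 —bump→ 4^(4 + 1) + 2·4^2 + 2·4 + 2 = 1066 —(−1)→ 1065
1065 —HB4→ 4^(4 + 1) + 2·4^2 + 2·4 + 1 —bump→ 5^(5 + 1) + 2·5^2 + 2·5 + 1 = 15686 —(−1)→ 15685
15685 —HB5→ 5^(5 + 1) + 2·5^2 + 2·5 —bump→ 6^(6 + 1) + 2·6^2 + 2·6 = 280020 —(−1)→ 280019
280019 —HB6→ 6^(6 + 1) + 2·6^2 + 6 + 5 —bump→ 7^(7 + 1) + 2·7^2 + 7 + 5 = 5764911 —(−1)→ 5764910

ω^(ω + 1) + ω^2·2 + ω + 5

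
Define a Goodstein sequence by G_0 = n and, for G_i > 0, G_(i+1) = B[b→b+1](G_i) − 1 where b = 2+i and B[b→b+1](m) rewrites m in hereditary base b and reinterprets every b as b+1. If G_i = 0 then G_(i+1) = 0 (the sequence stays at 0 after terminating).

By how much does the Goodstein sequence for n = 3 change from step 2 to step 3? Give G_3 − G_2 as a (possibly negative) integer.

-1

G_0=3  [base 2] 2 + 1  →[2↦3]→  3 + 1 = 4  −1 ⇒ G_1=3
G_1=3  [base 3] 3  →[3↦4]→  4 = 4  −1 ⇒ G_2=3
G_2=3  [base 4] 3  →[4↦5]→  3 = 3  −1 ⇒ G_3=2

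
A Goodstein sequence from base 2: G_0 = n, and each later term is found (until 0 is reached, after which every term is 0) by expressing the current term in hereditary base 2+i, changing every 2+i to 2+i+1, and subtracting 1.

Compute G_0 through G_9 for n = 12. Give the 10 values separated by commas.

G_0=12  [base 2] 2^(2 + 1) + 2^2  →[2↦3]→  3^(3 + 1) + 3^3 = 108  −1 ⇒ G_1=107
G_1=107  [base 3] 3^(3 + 1) + 2·3^2 + 2·3 + 2  →[3↦4]→  4^(4 + 1) + 2·4^2 + 2·4 + 2 = 1066  −1 ⇒ G_2=1065
G_2=1065  [base 4] 4^(4 + 1) + 2·4^2 + 2·4 + 1  →[4↦5]→  5^(5 + 1) + 2·5^2 + 2·5 + 1 = 15686  −1 ⇒ G_3=15685
G_3=15685  [base 5] 5^(5 + 1) + 2·5^2 + 2·5  →[5↦6]→  6^(6 + 1) + 2·6^2 + 2·6 = 280020  −1 ⇒ G_4=280019
G_4=280019  [base 6] 6^(6 + 1) + 2·6^2 + 6 + 5  →[6↦7]→  7^(7 + 1) + 2·7^2 + 7 + 5 = 5764911  −1 ⇒ G_5=5764910
G_5=5764910  [base 7] 7^(7 + 1) + 2·7^2 + 7 + 4  →[7↦8]→  8^(8 + 1) + 2·8^2 + 8 + 4 = 134217868  −1 ⇒ G_6=134217867
G_6=134217867  [base 8] 8^(8 + 1) + 2·8^2 + 8 + 3  →[8↦9]→  9^(9 + 1) + 2·9^2 + 9 + 3 = 3486784575  −1 ⇒ G_7=3486784574
G_7=3486784574  [base 9] 9^(9 + 1) + 2·9^2 + 9 + 2  →[9↦10]→  10^(10 + 1) + 2·10^2 + 10 + 2 = 100000000212  −1 ⇒ G_8=100000000211
G_8=100000000211  [base 10] 10^(10 + 1) + 2·10^2 + 10 + 1  →[10↦11]→  11^(11 + 1) + 2·11^2 + 11 + 1 = 3138428376975  −1 ⇒ G_9=3138428376974

12, 107, 1065, 15685, 280019, 5764910, 134217867, 3486784574, 100000000211, 3138428376974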